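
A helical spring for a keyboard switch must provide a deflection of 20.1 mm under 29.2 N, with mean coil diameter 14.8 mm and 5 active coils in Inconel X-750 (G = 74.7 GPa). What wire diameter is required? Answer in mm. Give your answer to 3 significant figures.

1.26 mm

Required rate k = F/δ = 29.2/20.1 = 1.4527 N/mm
d = (8D³N_a·k / G)^(1/4) = (8·14.8³·5·1.4527 / (74.7×10³))^0.25
  = (2.5218)^0.25 = 1.2602 mm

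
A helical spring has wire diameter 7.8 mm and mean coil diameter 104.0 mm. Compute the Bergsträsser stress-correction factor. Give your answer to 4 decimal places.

1.0993

C = D/d = 104.0/7.8 = 13.3333
K_B = (4C+2)/(4C−3) = 55.333/50.333 = 1.0993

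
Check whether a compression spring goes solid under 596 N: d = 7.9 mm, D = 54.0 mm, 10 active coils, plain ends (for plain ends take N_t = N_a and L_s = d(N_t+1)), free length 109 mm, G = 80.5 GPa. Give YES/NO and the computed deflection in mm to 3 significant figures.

YES, δ = 23.9 mm

k = Gd⁴/(8D³N_a) = (80.5×10³)(7.9⁴)/(8·54.0³·10) = 24.89 N/mm
N_t = 10; L_s = 7.9·11 = 86.9 mm; δ_solid = L₀ − L_s = 109 − 86.9 = 22.1 mm
δ = F/k = 596/24.89 = 23.945 mm
δ ≥ δ_solid → spring goes solid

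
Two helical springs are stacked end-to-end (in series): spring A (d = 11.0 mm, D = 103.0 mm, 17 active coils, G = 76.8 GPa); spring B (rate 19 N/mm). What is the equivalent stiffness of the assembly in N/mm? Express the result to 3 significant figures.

5.41 N/mm

k_A = Gd⁴/(8D³N_a) = (76.8×10³)(11.0⁴)/(8·103.0³·17) = 7.5663 N/mm
Series: 1/k_eq = 1/7.5663 + 1/19 = 0.1848; k_eq = 5.4113 N/mm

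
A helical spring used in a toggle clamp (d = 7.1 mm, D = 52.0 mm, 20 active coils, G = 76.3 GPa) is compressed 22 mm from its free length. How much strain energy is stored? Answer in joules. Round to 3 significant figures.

k = Gd⁴/(8D³N_a) = (76.3×10³)(7.1⁴)/(8·52.0³·20) = 8.6184 N/mm
U = ½kδ² = 0.5 × 8.6184 × 22² = 2085.7 N·mm = 2.0857 J

2.09 J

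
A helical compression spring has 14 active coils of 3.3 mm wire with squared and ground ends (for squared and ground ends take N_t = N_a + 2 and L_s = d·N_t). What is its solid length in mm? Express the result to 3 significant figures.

52.8 mm

squared and ground ends: N_t = N_a + 2 = 14 + 2 = 16
L_s = d·N_t = 3.3 × 16 = 52.8 mm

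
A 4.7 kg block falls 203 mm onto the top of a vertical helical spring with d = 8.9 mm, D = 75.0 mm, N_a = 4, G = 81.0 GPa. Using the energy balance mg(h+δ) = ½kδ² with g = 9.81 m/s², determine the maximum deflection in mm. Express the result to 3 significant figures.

k = Gd⁴/(8D³N_a) = (81.0×10³)(8.9⁴)/(8·75.0³·4) = 37.645 N/mm
W = mg = 4.7 × 9.81 = 46.107 N
½kδ² − Wδ − Wh = 0 → δ = (W + √(W² + 2kWh))/k
δ = (46.107 + √(2125.9 + 704700))/37.645 = (46.107 + 840.73)/37.645 = 23.558 mm

23.6 mm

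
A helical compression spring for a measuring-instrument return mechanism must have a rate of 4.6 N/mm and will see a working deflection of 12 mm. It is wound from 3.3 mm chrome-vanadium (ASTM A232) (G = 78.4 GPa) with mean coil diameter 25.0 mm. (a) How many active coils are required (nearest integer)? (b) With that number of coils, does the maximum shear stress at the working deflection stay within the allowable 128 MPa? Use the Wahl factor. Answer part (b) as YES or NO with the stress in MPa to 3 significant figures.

N_a = Gd⁴/(8D³k) = (78.4×10³)(3.3⁴)/(8·25.0³·4.6) = 16.17 → N_a = 16
Actual rate k = Gd⁴/(8D³·16) = 4.6488 N/mm
Working load F = kδ = 4.6488·12 = 55.786 N
C = 25.0/3.3 = 7.5758; K_W = (4C−1)/(4C−4)+0.615/C = 1.1952
τ_max = K_W·8FD/(πd³) = 1.1952·98.824 = 118.12 MPa
τ_max ≤ 128 MPa → acceptable

(a) 16 coils; (b) YES, τ_max = 118 MPa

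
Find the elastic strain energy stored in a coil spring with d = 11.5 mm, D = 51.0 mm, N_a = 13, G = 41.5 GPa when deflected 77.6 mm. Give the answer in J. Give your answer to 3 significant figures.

158 J

k = Gd⁴/(8D³N_a) = (41.5×10³)(11.5⁴)/(8·51.0³·13) = 52.613 N/mm
U = ½kδ² = 0.5 × 52.613 × 77.6² = 1.5841e+05 N·mm = 158.41 J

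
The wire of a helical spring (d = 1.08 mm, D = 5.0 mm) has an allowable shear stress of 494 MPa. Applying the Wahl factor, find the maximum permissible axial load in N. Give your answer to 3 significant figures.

C = D/d = 5.0/1.08 = 4.6296
K_W = (4C−1)/(4C−4) + 0.615/C = 17.519/14.519 + 0.1328 = 1.3395
τ_max = K·8FD/(πd³) → F_max = τ_allow·πd³/(8DK)
F_max = 494·π·1.08³/(8·5.0·1.3395) = 1955/53.579 = 36.488 N

36.5 N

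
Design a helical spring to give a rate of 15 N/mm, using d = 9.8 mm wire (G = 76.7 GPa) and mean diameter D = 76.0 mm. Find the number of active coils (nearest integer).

N_a = Gd⁴/(8D³k) = (76.7×10³ × 9.8⁴)/(8 × 76.0³ × 15)
    = 7.07456e+08 / 5.26771e+07 = 13.43 → 13 coils

13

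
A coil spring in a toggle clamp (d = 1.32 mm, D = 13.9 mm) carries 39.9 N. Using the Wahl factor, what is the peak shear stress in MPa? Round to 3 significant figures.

698 MPa

Spring index C = D/d = 13.9/1.32 = 10.5303
K_W = (4C−1)/(4C−4) + 0.615/C = 41.121/38.121 + 0.0584 = 1.1371
τ₀ = 8FD/(πd³) = 8·39.9·13.9/(π·1.32³) = 4436.88/7.2256 = 614.05 MPa
τ_max = K·τ₀ = 1.1371 × 614.05 = 698.24 MPa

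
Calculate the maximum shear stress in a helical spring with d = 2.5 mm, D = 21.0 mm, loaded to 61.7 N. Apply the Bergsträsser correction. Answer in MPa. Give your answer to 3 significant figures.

246 MPa

Spring index C = D/d = 21.0/2.5 = 8.4000
K_B = (4C+2)/(4C−3) = 35.600/30.600 = 1.1634
τ₀ = 8FD/(πd³) = 8·61.7·21.0/(π·2.5³) = 10365.6/49.087 = 211.17 MPa
τ_max = K·τ₀ = 1.1634 × 211.17 = 245.67 MPa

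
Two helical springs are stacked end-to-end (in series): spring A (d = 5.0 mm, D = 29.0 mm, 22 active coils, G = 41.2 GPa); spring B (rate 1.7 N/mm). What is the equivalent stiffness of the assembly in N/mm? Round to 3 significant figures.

k_A = Gd⁴/(8D³N_a) = (41.2×10³)(5.0⁴)/(8·29.0³·22) = 5.9989 N/mm
Series: 1/k_eq = 1/5.9989 + 1/1.7 = 0.75493; k_eq = 1.3246 N/mm

1.32 N/mm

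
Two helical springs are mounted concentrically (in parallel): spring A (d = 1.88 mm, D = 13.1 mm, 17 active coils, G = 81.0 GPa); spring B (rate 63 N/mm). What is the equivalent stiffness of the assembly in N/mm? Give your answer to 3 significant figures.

k_A = Gd⁴/(8D³N_a) = (81.0×10³)(1.88⁴)/(8·13.1³·17) = 3.3095 N/mm
Parallel: k_eq = 3.3095 + 63 = 66.31 N/mm

66.3 N/mm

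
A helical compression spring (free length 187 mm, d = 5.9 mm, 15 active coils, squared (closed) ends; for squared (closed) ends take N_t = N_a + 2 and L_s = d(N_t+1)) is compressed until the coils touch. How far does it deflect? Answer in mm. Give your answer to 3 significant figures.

N_t = 17; L_s = 5.9·18 = 106.2 mm
δ_solid = L₀ − L_s = 187 − 106.2 = 80.8 mm

80.8 mm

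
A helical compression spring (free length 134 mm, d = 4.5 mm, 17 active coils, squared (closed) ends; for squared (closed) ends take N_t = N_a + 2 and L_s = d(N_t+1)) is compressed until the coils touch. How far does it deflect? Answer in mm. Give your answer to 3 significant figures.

N_t = 19; L_s = 4.5·20 = 90 mm
δ_solid = L₀ − L_s = 134 − 90 = 44 mm

44.0 mm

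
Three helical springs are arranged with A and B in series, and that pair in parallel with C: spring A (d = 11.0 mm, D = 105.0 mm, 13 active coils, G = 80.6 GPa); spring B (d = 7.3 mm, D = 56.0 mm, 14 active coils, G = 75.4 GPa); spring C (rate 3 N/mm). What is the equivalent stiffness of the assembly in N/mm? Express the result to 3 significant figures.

k_A = Gd⁴/(8D³N_a) = (80.6×10³)(11.0⁴)/(8·105.0³·13) = 9.8018 N/mm
k_B = Gd⁴/(8D³N_a) = (75.4×10³)(7.3⁴)/(8·56.0³·14) = 10.886 N/mm
Springs A,B series: k_AB = 1/(1/9.8018+1/10.886) = 5.1578 N/mm; parallel with C: k_eq = 5.1578+3 = 8.1578 N/mm

8.16 N/mm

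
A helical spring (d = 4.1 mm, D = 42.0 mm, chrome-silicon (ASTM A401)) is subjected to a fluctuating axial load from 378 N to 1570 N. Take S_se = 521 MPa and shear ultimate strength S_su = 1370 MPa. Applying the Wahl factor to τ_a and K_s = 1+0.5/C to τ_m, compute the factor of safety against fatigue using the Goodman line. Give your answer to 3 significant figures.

C = D/d = 42.0/4.1 = 10.2439; K_W = (4C−1)/(4C−4)+0.615/C = 1.1412; K_s = 1+0.5/C = 1.0488
F_a = (F_max−F_min)/2 = 596 N; F_m = (F_max+F_min)/2 = 974 N
τ_a = K_W·8F_aD/(πd³) = 1.1412 × 924.88 = 1055.4 MPa
τ_m = K_s·8F_mD/(πd³) = 1.0488 × 1511.5 = 1585.2 MPa
Goodman: 1/n_f = τ_a/S_se + τ_m/S_su = 1055.4/521 + 1585.2/1370 = 2.02580 + 1.15711 = 3.1829
n_f = 1/3.1829 = 0.3142

0.314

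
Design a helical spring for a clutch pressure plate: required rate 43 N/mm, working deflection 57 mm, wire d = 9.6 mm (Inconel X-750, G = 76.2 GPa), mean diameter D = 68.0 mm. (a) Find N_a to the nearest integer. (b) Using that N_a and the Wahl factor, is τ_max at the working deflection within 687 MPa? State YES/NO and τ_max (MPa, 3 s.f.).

(a) 6 coils; (b) YES, τ_max = 579 MPa

N_a = Gd⁴/(8D³k) = (76.2×10³)(9.6⁴)/(8·68.0³·43) = 5.983 → N_a = 6
Actual rate k = Gd⁴/(8D³·6) = 42.882 N/mm
Working load F = kδ = 42.882·57 = 2444.3 N
C = 68.0/9.6 = 7.0833; K_W = (4C−1)/(4C−4)+0.615/C = 1.2101
τ_max = K_W·8FD/(πd³) = 1.2101·478.39 = 578.91 MPa
τ_max ≤ 687 MPa → acceptable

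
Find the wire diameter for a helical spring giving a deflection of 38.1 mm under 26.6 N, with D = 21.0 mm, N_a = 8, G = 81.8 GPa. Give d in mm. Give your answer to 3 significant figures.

Required rate k = F/δ = 26.6/38.1 = 0.69816 N/mm
d = (8D³N_a·k / G)^(1/4) = (8·21.0³·8·0.69816 / (81.8×10³))^0.25
  = (5.0587)^0.25 = 1.4997 mm

1.50 mm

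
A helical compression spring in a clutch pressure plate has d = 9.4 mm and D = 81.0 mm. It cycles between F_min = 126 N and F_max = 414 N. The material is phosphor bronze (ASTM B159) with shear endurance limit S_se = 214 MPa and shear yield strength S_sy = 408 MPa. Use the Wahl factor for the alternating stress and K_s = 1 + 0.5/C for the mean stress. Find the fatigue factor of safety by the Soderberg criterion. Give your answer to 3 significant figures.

C = D/d = 81.0/9.4 = 8.6170; K_W = (4C−1)/(4C−4)+0.615/C = 1.1698; K_s = 1+0.5/C = 1.0580
F_a = (F_max−F_min)/2 = 144 N; F_m = (F_max+F_min)/2 = 270 N
τ_a = K_W·8F_aD/(πd³) = 1.1698 × 35.761 = 41.834 MPa
τ_m = K_s·8F_mD/(πd³) = 1.0580 × 67.051 = 70.942 MPa
Soderberg: 1/n_f = τ_a/S_se + τ_m/S_sy = 41.834/214 + 70.942/408 = 0.19549 + 0.17388 = 0.36936
n_f = 1/0.36936 = 2.707

2.71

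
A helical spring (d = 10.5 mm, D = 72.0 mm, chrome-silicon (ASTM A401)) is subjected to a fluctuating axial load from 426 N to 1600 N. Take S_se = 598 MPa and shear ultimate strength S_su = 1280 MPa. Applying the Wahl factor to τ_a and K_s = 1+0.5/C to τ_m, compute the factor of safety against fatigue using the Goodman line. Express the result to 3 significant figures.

C = D/d = 72.0/10.5 = 6.8571; K_W = (4C−1)/(4C−4)+0.615/C = 1.2177; K_s = 1+0.5/C = 1.0729
F_a = (F_max−F_min)/2 = 587 N; F_m = (F_max+F_min)/2 = 1013 N
τ_a = K_W·8F_aD/(πd³) = 1.2177 × 92.97 = 113.21 MPa
τ_m = K_s·8F_mD/(πd³) = 1.0729 × 160.44 = 172.14 MPa
Goodman: 1/n_f = τ_a/S_se + τ_m/S_su = 113.21/598 + 172.14/1280 = 0.18932 + 0.13448 = 0.3238
n_f = 1/0.3238 = 3.088

3.09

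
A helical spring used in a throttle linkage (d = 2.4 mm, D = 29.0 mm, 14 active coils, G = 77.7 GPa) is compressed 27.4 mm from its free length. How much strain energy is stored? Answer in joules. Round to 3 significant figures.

0.354 J

k = Gd⁴/(8D³N_a) = (77.7×10³)(2.4⁴)/(8·29.0³·14) = 0.94374 N/mm
U = ½kδ² = 0.5 × 0.94374 × 27.4² = 354.26 N·mm = 0.35426 J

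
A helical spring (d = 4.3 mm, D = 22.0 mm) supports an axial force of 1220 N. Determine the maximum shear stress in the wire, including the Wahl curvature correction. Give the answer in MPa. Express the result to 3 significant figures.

1120 MPa

Spring index C = D/d = 22.0/4.3 = 5.1163
K_W = (4C−1)/(4C−4) + 0.615/C = 19.465/16.465 + 0.1202 = 1.3024
τ₀ = 8FD/(πd³) = 8·1220·22.0/(π·4.3³) = 214720/249.78 = 859.64 MPa
τ_max = K·τ₀ = 1.3024 × 859.64 = 1119.6 MPa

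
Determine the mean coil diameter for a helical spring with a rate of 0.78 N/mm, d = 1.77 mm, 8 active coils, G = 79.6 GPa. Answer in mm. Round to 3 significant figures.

25.0 mm

D = (Gd⁴/(8N_a·k))^(1/3) = (79.6×10³·1.77⁴/(8·8·0.78))^(1/3)
  = (15650.6)^(1/3) = 25.0137 mm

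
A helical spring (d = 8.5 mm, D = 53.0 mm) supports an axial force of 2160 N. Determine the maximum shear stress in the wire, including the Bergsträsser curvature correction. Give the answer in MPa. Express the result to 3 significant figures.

Spring index C = D/d = 53.0/8.5 = 6.2353
K_B = (4C+2)/(4C−3) = 26.941/21.941 = 1.2279
τ₀ = 8FD/(πd³) = 8·2160·53.0/(π·8.5³) = 915840/1929.3 = 474.69 MPa
τ_max = K·τ₀ = 1.2279 × 474.69 = 582.87 MPa

583 MPa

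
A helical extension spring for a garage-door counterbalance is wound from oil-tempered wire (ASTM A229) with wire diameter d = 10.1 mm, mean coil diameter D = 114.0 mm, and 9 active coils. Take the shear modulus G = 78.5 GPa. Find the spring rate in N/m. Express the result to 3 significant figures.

7660 N/m

k = Gd⁴/(8D³N_a) = (78.5×10³ × 10.1⁴) / (8 × 114.0³ × 9)
  = 8.16874e+08 / 1.06671e+08 = 7.6579 N/mm = 7657.9 N/m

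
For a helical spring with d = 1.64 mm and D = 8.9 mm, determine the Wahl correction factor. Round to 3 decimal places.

C = D/d = 8.9/1.64 = 5.4268
K_W = (4C−1)/(4C−4) + 0.615/C = 20.707/17.707 + 0.1133 = 1.2827

1.283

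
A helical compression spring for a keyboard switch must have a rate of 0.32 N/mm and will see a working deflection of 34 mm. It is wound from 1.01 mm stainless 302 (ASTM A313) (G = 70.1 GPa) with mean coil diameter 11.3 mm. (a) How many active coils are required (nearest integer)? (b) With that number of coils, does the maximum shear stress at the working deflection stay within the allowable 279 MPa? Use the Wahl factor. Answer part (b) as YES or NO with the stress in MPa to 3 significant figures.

N_a = Gd⁴/(8D³k) = (70.1×10³)(1.01⁴)/(8·11.3³·0.32) = 19.75 → N_a = 20
Actual rate k = Gd⁴/(8D³·20) = 0.31597 N/mm
Working load F = kδ = 0.31597·34 = 10.743 N
C = 11.3/1.01 = 11.1881; K_W = (4C−1)/(4C−4)+0.615/C = 1.1286
τ_max = K_W·8FD/(πd³) = 1.1286·300.04 = 338.62 MPa
τ_max > 279 MPa → exceeds allowable

(a) 20 coils; (b) NO, τ_max = 339 MPa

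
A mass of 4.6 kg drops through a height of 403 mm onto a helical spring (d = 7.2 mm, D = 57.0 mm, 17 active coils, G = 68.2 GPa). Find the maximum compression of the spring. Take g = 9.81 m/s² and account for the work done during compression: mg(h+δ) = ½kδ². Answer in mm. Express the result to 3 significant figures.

77.2 mm

k = Gd⁴/(8D³N_a) = (68.2×10³)(7.2⁴)/(8·57.0³·17) = 7.277 N/mm
W = mg = 4.6 × 9.81 = 45.126 N
½kδ² − Wδ − Wh = 0 → δ = (W + √(W² + 2kWh))/k
δ = (45.126 + √(2036.4 + 264675))/7.277 = (45.126 + 516.44)/7.277 = 77.17 mm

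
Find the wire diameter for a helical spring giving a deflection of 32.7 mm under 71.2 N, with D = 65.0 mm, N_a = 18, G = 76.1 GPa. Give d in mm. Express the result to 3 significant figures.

5.80 mm

Required rate k = F/δ = 71.2/32.7 = 2.1774 N/mm
d = (8D³N_a·k / G)^(1/4) = (8·65.0³·18·2.1774 / (76.1×10³))^0.25
  = (1131.5)^0.25 = 5.7998 mm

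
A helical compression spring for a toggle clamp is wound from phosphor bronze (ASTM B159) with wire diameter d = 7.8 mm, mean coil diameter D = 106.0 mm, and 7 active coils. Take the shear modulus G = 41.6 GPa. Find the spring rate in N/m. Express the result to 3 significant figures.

k = Gd⁴/(8D³N_a) = (41.6×10³ × 7.8⁴) / (8 × 106.0³ × 7)
  = 1.53983e+08 / 6.66969e+07 = 2.3087 N/mm = 2308.7 N/m

2310 N/m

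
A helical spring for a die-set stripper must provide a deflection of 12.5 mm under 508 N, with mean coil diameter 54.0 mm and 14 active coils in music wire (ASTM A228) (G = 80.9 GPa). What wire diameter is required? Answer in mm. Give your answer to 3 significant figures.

Required rate k = F/δ = 508/12.5 = 40.64 N/mm
d = (8D³N_a·k / G)^(1/4) = (8·54.0³·14·40.64 / (80.9×10³))^0.25
  = (8859.4)^0.25 = 9.7018 mm

9.70 mm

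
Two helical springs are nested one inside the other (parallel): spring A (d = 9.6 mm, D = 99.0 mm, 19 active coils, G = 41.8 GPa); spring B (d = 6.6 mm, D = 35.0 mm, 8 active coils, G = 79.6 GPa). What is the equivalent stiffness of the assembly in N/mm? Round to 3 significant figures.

k_A = Gd⁴/(8D³N_a) = (41.8×10³)(9.6⁴)/(8·99.0³·19) = 2.4072 N/mm
k_B = Gd⁴/(8D³N_a) = (79.6×10³)(6.6⁴)/(8·35.0³·8) = 55.043 N/mm
Parallel: k_eq = 2.4072 + 55.043 = 57.451 N/mm

57.5 N/mm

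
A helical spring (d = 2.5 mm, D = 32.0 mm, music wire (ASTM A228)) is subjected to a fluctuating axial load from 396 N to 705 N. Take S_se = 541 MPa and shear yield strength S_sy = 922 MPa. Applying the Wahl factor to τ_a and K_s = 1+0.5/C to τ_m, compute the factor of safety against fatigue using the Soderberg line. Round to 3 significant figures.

C = D/d = 32.0/2.5 = 12.8000; K_W = (4C−1)/(4C−4)+0.615/C = 1.1116; K_s = 1+0.5/C = 1.0391
F_a = (F_max−F_min)/2 = 154.5 N; F_m = (F_max+F_min)/2 = 550.5 N
τ_a = K_W·8F_aD/(πd³) = 1.1116 × 805.75 = 895.67 MPa
τ_m = K_s·8F_mD/(πd³) = 1.0391 × 2871 = 2983.1 MPa
Soderberg: 1/n_f = τ_a/S_se + τ_m/S_sy = 895.67/541 + 2983.1/922 = 1.65559 + 3.23548 = 4.8911
n_f = 1/4.8911 = 0.2045

0.204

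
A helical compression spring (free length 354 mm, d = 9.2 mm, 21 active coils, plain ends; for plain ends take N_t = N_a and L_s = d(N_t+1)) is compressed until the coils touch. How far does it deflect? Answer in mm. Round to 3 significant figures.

N_t = 21; L_s = 9.2·22 = 202.4 mm
δ_solid = L₀ − L_s = 354 − 202.4 = 151.6 mm

152 mm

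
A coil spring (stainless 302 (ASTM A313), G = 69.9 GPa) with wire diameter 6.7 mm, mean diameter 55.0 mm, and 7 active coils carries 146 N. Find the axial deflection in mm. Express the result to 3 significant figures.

k = Gd⁴/(8D³N_a) = (69.9×10³)(6.7⁴)/(8·55.0³·7) = 15.118 N/mm
δ = F/k = 146 / 15.118 = 9.6572 mm

9.66 mm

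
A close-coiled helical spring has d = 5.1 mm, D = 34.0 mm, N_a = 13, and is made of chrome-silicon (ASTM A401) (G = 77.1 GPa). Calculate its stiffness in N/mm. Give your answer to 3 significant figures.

k = Gd⁴/(8D³N_a) = (77.1×10³ × 5.1⁴) / (8 × 34.0³ × 13)
  = 5.21597e+07 / 4.08762e+06 = 12.76 N/mm

12.8 N/mm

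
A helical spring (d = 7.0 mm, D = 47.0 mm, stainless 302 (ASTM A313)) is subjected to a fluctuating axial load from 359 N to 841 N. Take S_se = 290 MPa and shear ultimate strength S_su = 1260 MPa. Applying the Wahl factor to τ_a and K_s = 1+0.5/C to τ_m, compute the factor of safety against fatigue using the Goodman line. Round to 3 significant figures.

1.88

C = D/d = 47.0/7.0 = 6.7143; K_W = (4C−1)/(4C−4)+0.615/C = 1.2228; K_s = 1+0.5/C = 1.0745
F_a = (F_max−F_min)/2 = 241 N; F_m = (F_max+F_min)/2 = 600 N
τ_a = K_W·8F_aD/(πd³) = 1.2228 × 84.093 = 102.83 MPa
τ_m = K_s·8F_mD/(πd³) = 1.0745 × 209.36 = 224.95 MPa
Goodman: 1/n_f = τ_a/S_se + τ_m/S_su = 102.83/290 + 224.95/1260 = 0.35460 + 0.17853 = 0.53313
n_f = 1/0.53313 = 1.876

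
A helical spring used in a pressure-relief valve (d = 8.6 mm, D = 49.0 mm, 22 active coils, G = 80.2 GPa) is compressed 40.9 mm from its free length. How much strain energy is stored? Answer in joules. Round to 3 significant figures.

17.7 J

k = Gd⁴/(8D³N_a) = (80.2×10³)(8.6⁴)/(8·49.0³·22) = 21.187 N/mm
U = ½kδ² = 0.5 × 21.187 × 40.9² = 17721 N·mm = 17.721 J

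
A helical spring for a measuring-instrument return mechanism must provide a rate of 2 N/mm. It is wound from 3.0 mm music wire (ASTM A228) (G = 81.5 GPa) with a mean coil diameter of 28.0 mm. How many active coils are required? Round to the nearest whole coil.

19

N_a = Gd⁴/(8D³k) = (81.5×10³ × 3.0⁴)/(8 × 28.0³ × 2)
    = 6.6015e+06 / 351232 = 18.8 → 19 coils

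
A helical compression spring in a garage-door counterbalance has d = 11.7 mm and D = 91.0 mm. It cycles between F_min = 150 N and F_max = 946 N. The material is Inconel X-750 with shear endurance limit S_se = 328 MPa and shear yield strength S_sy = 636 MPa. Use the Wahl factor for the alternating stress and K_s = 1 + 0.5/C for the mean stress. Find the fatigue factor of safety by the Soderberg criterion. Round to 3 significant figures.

2.93

C = D/d = 91.0/11.7 = 7.7778; K_W = (4C−1)/(4C−4)+0.615/C = 1.1897; K_s = 1+0.5/C = 1.0643
F_a = (F_max−F_min)/2 = 398 N; F_m = (F_max+F_min)/2 = 548 N
τ_a = K_W·8F_aD/(πd³) = 1.1897 × 57.585 = 68.51 MPa
τ_m = K_s·8F_mD/(πd³) = 1.0643 × 79.287 = 84.385 MPa
Soderberg: 1/n_f = τ_a/S_se + τ_m/S_sy = 68.51/328 + 84.385/636 = 0.20887 + 0.13268 = 0.34155
n_f = 1/0.34155 = 2.928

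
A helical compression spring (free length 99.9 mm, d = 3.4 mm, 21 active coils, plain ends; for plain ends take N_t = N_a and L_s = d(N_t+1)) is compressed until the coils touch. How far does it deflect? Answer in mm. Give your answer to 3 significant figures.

N_t = 21; L_s = 3.4·22 = 74.8 mm
δ_solid = L₀ − L_s = 99.9 − 74.8 = 25.1 mm

25.1 mm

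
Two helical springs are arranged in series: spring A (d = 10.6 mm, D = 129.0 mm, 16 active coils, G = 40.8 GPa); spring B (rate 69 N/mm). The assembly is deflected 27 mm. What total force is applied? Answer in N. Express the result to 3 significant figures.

k_A = Gd⁴/(8D³N_a) = (40.8×10³)(10.6⁴)/(8·129.0³·16) = 1.8746 N/mm
Series: 1/k_eq = 1/1.8746 + 1/69 = 0.54794; k_eq = 1.825 N/mm
F = k_eq·δ = 1.825·27 = 49.275 N

49.3 N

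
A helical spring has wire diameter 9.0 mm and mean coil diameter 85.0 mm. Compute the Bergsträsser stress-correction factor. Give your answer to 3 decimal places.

C = D/d = 85.0/9.0 = 9.4444
K_B = (4C+2)/(4C−3) = 39.778/34.778 = 1.1438

1.144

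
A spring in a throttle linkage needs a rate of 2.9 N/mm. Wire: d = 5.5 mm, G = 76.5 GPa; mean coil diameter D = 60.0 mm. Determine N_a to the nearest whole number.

N_a = Gd⁴/(8D³k) = (76.5×10³ × 5.5⁴)/(8 × 60.0³ × 2.9)
    = 7.00023e+07 / 5.0112e+06 = 13.97 → 14 coils

14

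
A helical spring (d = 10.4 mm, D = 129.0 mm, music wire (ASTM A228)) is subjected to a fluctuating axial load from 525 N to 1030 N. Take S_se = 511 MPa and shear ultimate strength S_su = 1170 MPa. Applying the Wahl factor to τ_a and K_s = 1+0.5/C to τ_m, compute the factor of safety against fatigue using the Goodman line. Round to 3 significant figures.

2.76

C = D/d = 129.0/10.4 = 12.4038; K_W = (4C−1)/(4C−4)+0.615/C = 1.1153; K_s = 1+0.5/C = 1.0403
F_a = (F_max−F_min)/2 = 252.5 N; F_m = (F_max+F_min)/2 = 777.5 N
τ_a = K_W·8F_aD/(πd³) = 1.1153 × 73.738 = 82.244 MPa
τ_m = K_s·8F_mD/(πd³) = 1.0403 × 227.05 = 236.21 MPa
Goodman: 1/n_f = τ_a/S_se + τ_m/S_su = 82.244/511 + 236.21/1170 = 0.16095 + 0.20189 = 0.36283
n_f = 1/0.36283 = 2.756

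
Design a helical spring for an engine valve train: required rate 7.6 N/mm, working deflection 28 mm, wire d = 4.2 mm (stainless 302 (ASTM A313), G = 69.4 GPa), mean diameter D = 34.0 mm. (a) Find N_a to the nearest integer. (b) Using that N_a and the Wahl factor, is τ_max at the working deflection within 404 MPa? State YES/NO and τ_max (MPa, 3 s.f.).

(a) 9 coils; (b) YES, τ_max = 295 MPa

N_a = Gd⁴/(8D³k) = (69.4×10³)(4.2⁴)/(8·34.0³·7.6) = 9.037 → N_a = 9
Actual rate k = Gd⁴/(8D³·9) = 7.6311 N/mm
Working load F = kδ = 7.6311·28 = 213.67 N
C = 34.0/4.2 = 8.0952; K_W = (4C−1)/(4C−4)+0.615/C = 1.1817
τ_max = K_W·8FD/(πd³) = 1.1817·249.7 = 295.06 MPa
τ_max ≤ 404 MPa → acceptable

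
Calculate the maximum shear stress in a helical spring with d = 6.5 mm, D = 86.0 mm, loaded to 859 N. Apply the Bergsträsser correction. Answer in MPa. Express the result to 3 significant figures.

754 MPa

Spring index C = D/d = 86.0/6.5 = 13.2308
K_B = (4C+2)/(4C−3) = 54.923/49.923 = 1.1002
τ₀ = 8FD/(πd³) = 8·859·86.0/(π·6.5³) = 590992/862.76 = 685 MPa
τ_max = K·τ₀ = 1.1002 × 685 = 753.61 MPa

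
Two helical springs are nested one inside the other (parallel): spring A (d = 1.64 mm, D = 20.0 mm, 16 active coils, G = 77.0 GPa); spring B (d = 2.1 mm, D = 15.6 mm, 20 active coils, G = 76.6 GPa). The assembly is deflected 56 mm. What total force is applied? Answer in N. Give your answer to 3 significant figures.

168 N

k_A = Gd⁴/(8D³N_a) = (77.0×10³)(1.64⁴)/(8·20.0³·16) = 0.54396 N/mm
k_B = Gd⁴/(8D³N_a) = (76.6×10³)(2.1⁴)/(8·15.6³·20) = 2.4525 N/mm
Parallel: k_eq = 0.54396 + 2.4525 = 2.9965 N/mm
F = k_eq·δ = 2.9965·56 = 167.8 N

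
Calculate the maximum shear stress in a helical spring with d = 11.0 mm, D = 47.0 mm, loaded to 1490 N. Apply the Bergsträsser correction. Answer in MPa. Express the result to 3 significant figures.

Spring index C = D/d = 47.0/11.0 = 4.2727
K_B = (4C+2)/(4C−3) = 19.091/14.091 = 1.3548
τ₀ = 8FD/(πd³) = 8·1490·47.0/(π·11.0³) = 560240/4181.5 = 133.98 MPa
τ_max = K·τ₀ = 1.3548 × 133.98 = 181.52 MPa

182 MPa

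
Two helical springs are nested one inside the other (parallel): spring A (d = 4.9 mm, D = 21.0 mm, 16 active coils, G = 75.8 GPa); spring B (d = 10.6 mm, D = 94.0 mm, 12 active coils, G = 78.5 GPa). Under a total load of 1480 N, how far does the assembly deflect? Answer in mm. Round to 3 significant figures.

k_A = Gd⁴/(8D³N_a) = (75.8×10³)(4.9⁴)/(8·21.0³·16) = 36.863 N/mm
k_B = Gd⁴/(8D³N_a) = (78.5×10³)(10.6⁴)/(8·94.0³·12) = 12.429 N/mm
Parallel: k_eq = 36.863 + 12.429 = 49.292 N/mm
δ = F/k_eq = 1480/49.292 = 30.025 mm

30.0 mm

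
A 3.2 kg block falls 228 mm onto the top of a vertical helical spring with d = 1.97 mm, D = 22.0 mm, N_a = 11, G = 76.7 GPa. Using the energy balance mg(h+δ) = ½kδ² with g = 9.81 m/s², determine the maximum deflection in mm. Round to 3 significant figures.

k = Gd⁴/(8D³N_a) = (76.7×10³)(1.97⁴)/(8·22.0³·11) = 1.2328 N/mm
W = mg = 3.2 × 9.81 = 31.392 N
½kδ² − Wδ − Wh = 0 → δ = (W + √(W² + 2kWh))/k
δ = (31.392 + √(985.46 + 17647.9))/1.2328 = (31.392 + 136.5)/1.2328 = 136.19 mm

136 mm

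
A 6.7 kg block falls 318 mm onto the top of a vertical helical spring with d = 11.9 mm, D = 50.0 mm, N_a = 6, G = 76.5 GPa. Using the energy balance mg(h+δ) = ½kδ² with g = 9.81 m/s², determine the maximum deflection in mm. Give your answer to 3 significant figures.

k = Gd⁴/(8D³N_a) = (76.5×10³)(11.9⁴)/(8·50.0³·6) = 255.68 N/mm
W = mg = 6.7 × 9.81 = 65.727 N
½kδ² − Wδ − Wh = 0 → δ = (W + √(W² + 2kWh))/k
δ = (65.727 + √(4320 + 1.06881e+07))/255.68 = (65.727 + 3269.9)/255.68 = 13.046 mm

13.0 mm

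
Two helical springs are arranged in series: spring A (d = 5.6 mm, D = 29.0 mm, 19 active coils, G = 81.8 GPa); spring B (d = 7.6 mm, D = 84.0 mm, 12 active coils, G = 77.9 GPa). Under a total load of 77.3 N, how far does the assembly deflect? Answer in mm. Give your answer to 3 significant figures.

k_A = Gd⁴/(8D³N_a) = (81.8×10³)(5.6⁴)/(8·29.0³·19) = 21.7 N/mm
k_B = Gd⁴/(8D³N_a) = (77.9×10³)(7.6⁴)/(8·84.0³·12) = 4.5675 N/mm
Series: 1/k_eq = 1/21.7 + 1/4.5675 = 0.26502; k_eq = 3.7733 N/mm
δ = F/k_eq = 77.3/3.7733 = 20.486 mm

20.5 mm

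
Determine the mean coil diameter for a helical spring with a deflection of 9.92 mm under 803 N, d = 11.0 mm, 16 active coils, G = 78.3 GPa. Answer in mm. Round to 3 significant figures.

Required rate k = F/δ = 803/9.92 = 80.948 N/mm
D = (Gd⁴/(8N_a·k))^(1/3) = (78.3×10³·11.0⁴/(8·16·80.948))^(1/3)
  = (110642)^(1/3) = 48.0072 mm

48.0 mm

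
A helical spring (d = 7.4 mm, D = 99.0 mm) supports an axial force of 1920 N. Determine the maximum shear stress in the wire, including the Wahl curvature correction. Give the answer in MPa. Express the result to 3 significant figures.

Spring index C = D/d = 99.0/7.4 = 13.3784
K_W = (4C−1)/(4C−4) + 0.615/C = 52.514/49.514 + 0.0460 = 1.1066
τ₀ = 8FD/(πd³) = 8·1920·99.0/(π·7.4³) = 1.52064e+06/1273 = 1194.5 MPa
τ_max = K·τ₀ = 1.1066 × 1194.5 = 1321.8 MPa

1320 MPa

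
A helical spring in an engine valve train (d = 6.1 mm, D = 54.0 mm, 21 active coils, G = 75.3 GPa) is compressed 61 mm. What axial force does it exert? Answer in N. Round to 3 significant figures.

k = Gd⁴/(8D³N_a) = (75.3×10³)(6.1⁴)/(8·54.0³·21) = 3.9412 N/mm
F = k·δ = 3.9412 × 61 = 240.41 N

240 N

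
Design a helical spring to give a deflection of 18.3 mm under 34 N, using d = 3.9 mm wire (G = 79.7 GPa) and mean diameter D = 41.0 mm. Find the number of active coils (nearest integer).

18

Required rate k = F/δ = 34/18.3 = 1.8579 N/mm
N_a = Gd⁴/(8D³k) = (79.7×10³ × 3.9⁴)/(8 × 41.0³ × 1.8579)
    = 1.84381e+07 / 1.0244e+06 = 18 → 18 coils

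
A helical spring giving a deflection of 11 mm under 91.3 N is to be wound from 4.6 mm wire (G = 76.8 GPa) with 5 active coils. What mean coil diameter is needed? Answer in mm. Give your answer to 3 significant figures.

Required rate k = F/δ = 91.3/11 = 8.3 N/mm
D = (Gd⁴/(8N_a·k))^(1/3) = (76.8×10³·4.6⁴/(8·5·8.3))^(1/3)
  = (103575)^(1/3) = 46.9625 mm

47.0 mm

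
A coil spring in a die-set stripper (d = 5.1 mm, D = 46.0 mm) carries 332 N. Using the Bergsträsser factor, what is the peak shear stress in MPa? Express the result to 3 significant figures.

Spring index C = D/d = 46.0/5.1 = 9.0196
K_B = (4C+2)/(4C−3) = 38.078/33.078 = 1.1512
τ₀ = 8FD/(πd³) = 8·332·46.0/(π·5.1³) = 122176/416.74 = 293.17 MPa
τ_max = K·τ₀ = 1.1512 × 293.17 = 337.49 MPa

337 MPa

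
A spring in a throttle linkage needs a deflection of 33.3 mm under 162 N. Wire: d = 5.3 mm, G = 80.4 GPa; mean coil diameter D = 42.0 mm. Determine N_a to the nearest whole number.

22

Required rate k = F/δ = 162/33.3 = 4.8649 N/mm
N_a = Gd⁴/(8D³k) = (80.4×10³ × 5.3⁴)/(8 × 42.0³ × 4.8649)
    = 6.34395e+07 / 2.88342e+06 = 22 → 22 coils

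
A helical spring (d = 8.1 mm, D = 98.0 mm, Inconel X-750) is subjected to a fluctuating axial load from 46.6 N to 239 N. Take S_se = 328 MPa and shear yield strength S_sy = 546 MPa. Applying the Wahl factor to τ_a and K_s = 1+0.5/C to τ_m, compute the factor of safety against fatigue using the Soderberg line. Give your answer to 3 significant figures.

3.55

C = D/d = 98.0/8.1 = 12.0988; K_W = (4C−1)/(4C−4)+0.615/C = 1.1184; K_s = 1+0.5/C = 1.0413
F_a = (F_max−F_min)/2 = 96.2 N; F_m = (F_max+F_min)/2 = 142.8 N
τ_a = K_W·8F_aD/(πd³) = 1.1184 × 45.174 = 50.523 MPa
τ_m = K_s·8F_mD/(πd³) = 1.0413 × 67.056 = 69.827 MPa
Soderberg: 1/n_f = τ_a/S_se + τ_m/S_sy = 50.523/328 + 69.827/546 = 0.15403 + 0.12789 = 0.28192
n_f = 1/0.28192 = 3.547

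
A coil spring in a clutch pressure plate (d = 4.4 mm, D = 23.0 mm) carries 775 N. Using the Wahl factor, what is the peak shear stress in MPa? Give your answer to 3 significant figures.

Spring index C = D/d = 23.0/4.4 = 5.2273
K_W = (4C−1)/(4C−4) + 0.615/C = 19.909/16.909 + 0.1177 = 1.2951
τ₀ = 8FD/(πd³) = 8·775·23.0/(π·4.4³) = 142600/267.61 = 532.86 MPa
τ_max = K·τ₀ = 1.2951 × 532.86 = 690.09 MPa

690 MPa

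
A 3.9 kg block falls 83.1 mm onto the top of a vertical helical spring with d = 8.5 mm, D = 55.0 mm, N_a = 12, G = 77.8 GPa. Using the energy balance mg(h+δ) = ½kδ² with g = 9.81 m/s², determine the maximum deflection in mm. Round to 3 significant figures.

17.4 mm

k = Gd⁴/(8D³N_a) = (77.8×10³)(8.5⁴)/(8·55.0³·12) = 25.427 N/mm
W = mg = 3.9 × 9.81 = 38.259 N
½kδ² − Wδ − Wh = 0 → δ = (W + √(W² + 2kWh))/k
δ = (38.259 + √(1463.8 + 161682))/25.427 = (38.259 + 403.91)/25.427 = 17.39 mm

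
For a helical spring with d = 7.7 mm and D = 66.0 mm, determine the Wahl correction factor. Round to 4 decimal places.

1.1708

C = D/d = 66.0/7.7 = 8.5714
K_W = (4C−1)/(4C−4) + 0.615/C = 33.286/30.286 + 0.0717 = 1.1708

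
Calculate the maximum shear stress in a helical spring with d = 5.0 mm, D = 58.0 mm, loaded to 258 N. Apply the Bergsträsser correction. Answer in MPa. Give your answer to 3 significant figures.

340 MPa

Spring index C = D/d = 58.0/5.0 = 11.6000
K_B = (4C+2)/(4C−3) = 48.400/43.400 = 1.1152
τ₀ = 8FD/(πd³) = 8·258·58.0/(π·5.0³) = 119712/392.7 = 304.84 MPa
τ_max = K·τ₀ = 1.1152 × 304.84 = 339.96 MPa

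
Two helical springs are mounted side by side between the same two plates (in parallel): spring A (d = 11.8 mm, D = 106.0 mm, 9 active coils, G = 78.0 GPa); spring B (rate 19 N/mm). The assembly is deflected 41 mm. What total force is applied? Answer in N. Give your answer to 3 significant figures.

1500 N

k_A = Gd⁴/(8D³N_a) = (78.0×10³)(11.8⁴)/(8·106.0³·9) = 17.635 N/mm
Parallel: k_eq = 17.635 + 19 = 36.635 N/mm
F = k_eq·δ = 36.635·41 = 1502 N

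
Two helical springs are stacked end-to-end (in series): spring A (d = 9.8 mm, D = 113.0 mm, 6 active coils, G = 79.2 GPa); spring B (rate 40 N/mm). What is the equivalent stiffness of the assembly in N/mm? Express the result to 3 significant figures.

8.35 N/mm

k_A = Gd⁴/(8D³N_a) = (79.2×10³)(9.8⁴)/(8·113.0³·6) = 10.548 N/mm
Series: 1/k_eq = 1/10.548 + 1/40 = 0.11981; k_eq = 8.3467 N/mm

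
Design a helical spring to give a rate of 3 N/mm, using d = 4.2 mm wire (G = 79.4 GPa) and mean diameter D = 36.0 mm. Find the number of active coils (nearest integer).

22

N_a = Gd⁴/(8D³k) = (79.4×10³ × 4.2⁴)/(8 × 36.0³ × 3)
    = 2.47069e+07 / 1.11974e+06 = 22.06 → 22 coils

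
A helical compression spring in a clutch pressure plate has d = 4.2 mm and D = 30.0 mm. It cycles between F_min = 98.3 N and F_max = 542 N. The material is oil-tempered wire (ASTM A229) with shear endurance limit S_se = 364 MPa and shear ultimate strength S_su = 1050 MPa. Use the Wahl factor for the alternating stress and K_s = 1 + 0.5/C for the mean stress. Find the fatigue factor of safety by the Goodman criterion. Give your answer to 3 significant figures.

0.913

C = D/d = 30.0/4.2 = 7.1429; K_W = (4C−1)/(4C−4)+0.615/C = 1.2082; K_s = 1+0.5/C = 1.0700
F_a = (F_max−F_min)/2 = 221.85 N; F_m = (F_max+F_min)/2 = 320.15 N
τ_a = K_W·8F_aD/(πd³) = 1.2082 × 228.76 = 276.38 MPa
τ_m = K_s·8F_mD/(πd³) = 1.0700 × 330.12 = 353.22 MPa
Goodman: 1/n_f = τ_a/S_se + τ_m/S_su = 276.38/364 + 353.22/1050 = 0.75929 + 0.33640 = 1.0957
n_f = 1/1.0957 = 0.9127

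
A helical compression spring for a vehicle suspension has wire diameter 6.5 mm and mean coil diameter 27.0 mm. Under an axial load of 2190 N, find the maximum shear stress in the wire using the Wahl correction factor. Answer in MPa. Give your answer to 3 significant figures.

760 MPa

Spring index C = D/d = 27.0/6.5 = 4.1538
K_W = (4C−1)/(4C−4) + 0.615/C = 15.615/12.615 + 0.1481 = 1.3859
τ₀ = 8FD/(πd³) = 8·2190·27.0/(π·6.5³) = 473040/862.76 = 548.29 MPa
τ_max = K·τ₀ = 1.3859 × 548.29 = 759.85 MPa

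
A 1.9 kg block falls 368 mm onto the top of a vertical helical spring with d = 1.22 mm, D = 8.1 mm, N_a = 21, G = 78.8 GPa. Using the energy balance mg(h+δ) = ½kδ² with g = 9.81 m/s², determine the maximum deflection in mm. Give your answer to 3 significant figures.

k = Gd⁴/(8D³N_a) = (78.8×10³)(1.22⁴)/(8·8.1³·21) = 1.9552 N/mm
W = mg = 1.9 × 9.81 = 18.639 N
½kδ² − Wδ − Wh = 0 → δ = (W + √(W² + 2kWh))/k
δ = (18.639 + √(347.41 + 26822.6))/1.9552 = (18.639 + 164.83)/1.9552 = 93.836 mm

93.8 mm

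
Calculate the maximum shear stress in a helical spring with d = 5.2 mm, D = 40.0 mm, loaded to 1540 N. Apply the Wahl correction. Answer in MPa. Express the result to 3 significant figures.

Spring index C = D/d = 40.0/5.2 = 7.6923
K_W = (4C−1)/(4C−4) + 0.615/C = 29.769/26.769 + 0.0800 = 1.1920
τ₀ = 8FD/(πd³) = 8·1540·40.0/(π·5.2³) = 492800/441.73 = 1115.6 MPa
τ_max = K·τ₀ = 1.1920 × 1115.6 = 1329.8 MPa

1330 MPa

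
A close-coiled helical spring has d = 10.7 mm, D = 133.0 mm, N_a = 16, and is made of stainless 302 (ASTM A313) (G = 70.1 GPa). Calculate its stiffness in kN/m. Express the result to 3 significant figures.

k = Gd⁴/(8D³N_a) = (70.1×10³ × 10.7⁴) / (8 × 133.0³ × 16)
  = 9.18868e+08 / 3.01138e+08 = 3.0513 N/mm

3.05 kN/m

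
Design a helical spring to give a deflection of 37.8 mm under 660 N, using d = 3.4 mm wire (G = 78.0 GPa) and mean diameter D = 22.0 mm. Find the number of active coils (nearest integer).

7

Required rate k = F/δ = 660/37.8 = 17.46 N/mm
N_a = Gd⁴/(8D³k) = (78.0×10³ × 3.4⁴)/(8 × 22.0³ × 17.46)
    = 1.04234e+07 / 1.48734e+06 = 7.008 → 7 coils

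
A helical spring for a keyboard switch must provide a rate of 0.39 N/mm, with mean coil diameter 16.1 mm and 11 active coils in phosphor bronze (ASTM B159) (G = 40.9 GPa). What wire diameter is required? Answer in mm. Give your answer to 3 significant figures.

d = (8D³N_a·k / G)^(1/4) = (8·16.1³·11·0.39 / (40.9×10³))^0.25
  = (3.5019)^0.25 = 1.3680 mm

1.37 mm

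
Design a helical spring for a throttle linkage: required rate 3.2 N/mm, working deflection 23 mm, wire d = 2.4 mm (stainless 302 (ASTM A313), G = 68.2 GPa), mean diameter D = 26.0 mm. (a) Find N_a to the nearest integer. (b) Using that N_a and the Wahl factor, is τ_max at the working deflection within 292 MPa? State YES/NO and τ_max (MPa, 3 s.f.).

(a) 5 coils; (b) NO, τ_max = 402 MPa

N_a = Gd⁴/(8D³k) = (68.2×10³)(2.4⁴)/(8·26.0³·3.2) = 5.029 → N_a = 5
Actual rate k = Gd⁴/(8D³·5) = 3.2185 N/mm
Working load F = kδ = 3.2185·23 = 74.025 N
C = 26.0/2.4 = 10.8333; K_W = (4C−1)/(4C−4)+0.615/C = 1.1330
τ_max = K_W·8FD/(πd³) = 1.1330·354.53 = 401.7 MPa
τ_max > 292 MPa → exceeds allowable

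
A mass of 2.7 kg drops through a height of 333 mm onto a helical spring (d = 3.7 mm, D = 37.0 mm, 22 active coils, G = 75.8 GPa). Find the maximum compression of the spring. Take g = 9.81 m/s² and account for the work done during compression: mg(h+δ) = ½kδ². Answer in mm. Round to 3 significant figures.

123 mm

k = Gd⁴/(8D³N_a) = (75.8×10³)(3.7⁴)/(8·37.0³·22) = 1.5935 N/mm
W = mg = 2.7 × 9.81 = 26.487 N
½kδ² − Wδ − Wh = 0 → δ = (W + √(W² + 2kWh))/k
δ = (26.487 + √(701.56 + 28110.3))/1.5935 = (26.487 + 169.74)/1.5935 = 123.14 mm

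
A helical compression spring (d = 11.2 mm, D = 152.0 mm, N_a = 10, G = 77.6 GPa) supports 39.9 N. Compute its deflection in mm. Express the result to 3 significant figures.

9.18 mm

k = Gd⁴/(8D³N_a) = (77.6×10³)(11.2⁴)/(8·152.0³·10) = 4.3462 N/mm
δ = F/k = 39.9 / 4.3462 = 9.1804 mm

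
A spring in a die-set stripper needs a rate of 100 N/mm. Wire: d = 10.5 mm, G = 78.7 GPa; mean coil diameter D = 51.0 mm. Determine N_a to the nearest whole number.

9

N_a = Gd⁴/(8D³k) = (78.7×10³ × 10.5⁴)/(8 × 51.0³ × 100)
    = 9.56603e+08 / 1.06121e+08 = 9.014 → 9 coils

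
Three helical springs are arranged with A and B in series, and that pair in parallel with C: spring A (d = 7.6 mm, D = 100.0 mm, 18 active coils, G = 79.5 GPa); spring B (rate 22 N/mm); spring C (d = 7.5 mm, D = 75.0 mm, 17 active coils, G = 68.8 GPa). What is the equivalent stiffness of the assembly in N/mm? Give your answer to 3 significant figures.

5.49 N/mm

k_A = Gd⁴/(8D³N_a) = (79.5×10³)(7.6⁴)/(8·100.0³·18) = 1.8419 N/mm
k_C = Gd⁴/(8D³N_a) = (68.8×10³)(7.5⁴)/(8·75.0³·17) = 3.7941 N/mm
Springs A,B series: k_AB = 1/(1/1.8419+1/22) = 1.6996 N/mm; parallel with C: k_eq = 1.6996+3.7941 = 5.4937 N/mm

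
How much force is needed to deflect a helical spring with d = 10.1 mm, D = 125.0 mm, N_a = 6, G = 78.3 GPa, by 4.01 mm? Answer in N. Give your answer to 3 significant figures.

k = Gd⁴/(8D³N_a) = (78.3×10³)(10.1⁴)/(8·125.0³·6) = 8.6911 N/mm
F = k·δ = 8.6911 × 4.01 = 34.851 N

34.9 N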